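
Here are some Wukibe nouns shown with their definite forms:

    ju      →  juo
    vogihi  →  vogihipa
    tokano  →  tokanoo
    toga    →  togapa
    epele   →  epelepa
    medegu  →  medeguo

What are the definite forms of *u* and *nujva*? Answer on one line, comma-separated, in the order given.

The pattern is rounding harmony: -o when the last vowel of the stem is a rounded vowel (*ju*, *tokano*, *medegu*); -pa when the last vowel of the stem is an unrounded vowel (*vogihi*, *toga*, *epele*).
*u*: last vowel = /u/, a rounded vowel → -o → *uo*.
*nujva*: last vowel = /a/, an unrounded vowel → -pa → *nujvapa*.

uo, nujvapa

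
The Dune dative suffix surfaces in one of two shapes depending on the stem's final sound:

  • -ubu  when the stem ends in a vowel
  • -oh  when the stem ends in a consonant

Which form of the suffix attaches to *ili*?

The final sound of *ili* is /i/, which is a vowel, so the suffix is -ubu.

-ubu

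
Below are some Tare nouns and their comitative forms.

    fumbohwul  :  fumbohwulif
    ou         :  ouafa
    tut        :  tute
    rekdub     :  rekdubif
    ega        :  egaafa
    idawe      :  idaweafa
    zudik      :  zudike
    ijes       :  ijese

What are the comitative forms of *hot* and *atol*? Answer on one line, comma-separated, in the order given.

hote, atolif

The pattern is voicing of the final sound: -e when the stem ends in a voiceless consonant (*tut*, *zudik*, *ijes*); -if when the stem ends in a voiced consonant (*fumbohwul*, *rekdub*); -afa when the stem ends in a vowel (*ou*, *ega*, *idawe*).
*hot*: final sound = /t/, a voiceless consonant → -e → *hote*.
Since the final sound of *atol* is /l/ (a voiced consonant), it takes -if, giving *atolif*.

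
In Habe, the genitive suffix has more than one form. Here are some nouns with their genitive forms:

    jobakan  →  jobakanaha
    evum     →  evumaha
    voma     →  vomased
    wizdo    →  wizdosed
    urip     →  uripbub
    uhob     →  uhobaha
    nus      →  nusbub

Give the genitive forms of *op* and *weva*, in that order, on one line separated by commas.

Looking at the final sound of each stem: -bub when the stem ends in a voiceless consonant (*urip*, *nus*); -aha when the stem ends in a voiced consonant (*jobakan*, *evum*, *uhob*); -sed when the stem ends in a vowel (*voma*, *wizdo*).
*op*: final sound = /p/, a voiceless consonant → -bub → *opbub*.
Since the final sound of *weva* is /a/ (a vowel), it takes -sed, giving *wevased*.

opbub, wevased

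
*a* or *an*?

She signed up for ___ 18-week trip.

The indefinite article is chosen by the initial *sound* of the following word, not its spelling.
The number *18* is spoken "eighteen", beginning with /ˌeɪˈtiːn/ — a vowel sound.
So the article is *an*: She signed up for an 18-week trip.

an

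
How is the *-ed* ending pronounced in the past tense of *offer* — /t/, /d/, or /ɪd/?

/d/

The stem *offer* ends in a voiced sound other than /d/.
The -ed suffix is realized as /ɪd/ after /t, d/; as /t/ after other voiceless consonants; and as /d/ after other voiced sounds.
So -ed on *offer* is pronounced /d/.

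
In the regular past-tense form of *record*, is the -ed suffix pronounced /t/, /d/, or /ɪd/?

The stem *record* ends in /t/ or /d/.
The -ed suffix is realized as /ɪd/ after /t, d/; as /t/ after other voiceless consonants; and as /d/ after other voiced sounds.
So -ed on *record* is pronounced /ɪd/.

/ɪd/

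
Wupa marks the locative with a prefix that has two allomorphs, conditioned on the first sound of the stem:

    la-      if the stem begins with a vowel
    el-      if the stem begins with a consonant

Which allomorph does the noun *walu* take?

*walu*: first sound = /w/, a consonant → el-.

el-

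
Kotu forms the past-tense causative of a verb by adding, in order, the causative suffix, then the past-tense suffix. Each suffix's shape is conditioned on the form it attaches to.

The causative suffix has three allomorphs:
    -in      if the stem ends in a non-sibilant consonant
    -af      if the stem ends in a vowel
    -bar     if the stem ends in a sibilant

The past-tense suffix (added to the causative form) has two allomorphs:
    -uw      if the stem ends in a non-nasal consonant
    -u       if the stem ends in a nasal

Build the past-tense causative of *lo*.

loafuw

Since the final sound of *lo* is /o/ (a vowel), it takes -af, giving *loaf*.
The causative form *loaf* — final consonant /f/ (non-nasal) → -uw → *loafuw*.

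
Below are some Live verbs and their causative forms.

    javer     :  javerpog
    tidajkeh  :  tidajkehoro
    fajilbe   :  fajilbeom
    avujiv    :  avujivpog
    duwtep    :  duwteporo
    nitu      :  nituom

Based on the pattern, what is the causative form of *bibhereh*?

Looking at the final sound of each stem: -oro when the stem ends in a voiceless consonant (*tidajkeh*, *duwtep*); -pog when the stem ends in a voiced consonant (*javer*, *avujiv*); -om when the stem ends in a vowel (*fajilbe*, *nitu*).
Since the final sound of *bibhereh* is /h/ (a voiceless consonant), it takes -oro, giving *bibherehoro*.

bibherehoro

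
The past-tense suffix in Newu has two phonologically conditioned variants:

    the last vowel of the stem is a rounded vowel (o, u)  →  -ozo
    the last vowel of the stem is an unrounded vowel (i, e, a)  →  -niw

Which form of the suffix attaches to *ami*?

-niw

Since the last vowel of *ami* is /i/ (an unrounded vowel), it takes -niw.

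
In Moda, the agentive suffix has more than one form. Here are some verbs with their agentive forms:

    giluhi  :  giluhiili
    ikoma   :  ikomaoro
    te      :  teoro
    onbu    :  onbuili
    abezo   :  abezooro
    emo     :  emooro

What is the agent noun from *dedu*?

The pattern is height harmony: -ili when the last vowel of the stem is a high vowel (*giluhi*, *onbu*); -oro when the last vowel of the stem is a non-high vowel (*ikoma*, *te*, *abezo*, *emo*).
Since the last vowel of *dedu* is /u/ (a high vowel), it takes -ili, giving *deduili*.

deduili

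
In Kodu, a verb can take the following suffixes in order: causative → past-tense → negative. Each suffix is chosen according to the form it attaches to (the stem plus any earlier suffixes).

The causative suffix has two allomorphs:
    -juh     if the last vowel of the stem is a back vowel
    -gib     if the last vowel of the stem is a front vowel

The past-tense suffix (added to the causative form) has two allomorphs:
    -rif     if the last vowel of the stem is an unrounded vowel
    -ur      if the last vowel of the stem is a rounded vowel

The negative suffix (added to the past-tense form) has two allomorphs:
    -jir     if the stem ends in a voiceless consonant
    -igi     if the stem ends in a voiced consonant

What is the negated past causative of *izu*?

izujuhurigi

*izu* — last vowel /u/ (a back vowel) → -juh → *izujuh*.
The last vowel of the causative form *izujuh* is /u/, which is a rounded vowel, so the past-tense suffix is -ur, giving *izujuhur*.
The past-tense form *izujuhur* — final consonant /r/ (voiced) → -igi → *izujuhurigi*.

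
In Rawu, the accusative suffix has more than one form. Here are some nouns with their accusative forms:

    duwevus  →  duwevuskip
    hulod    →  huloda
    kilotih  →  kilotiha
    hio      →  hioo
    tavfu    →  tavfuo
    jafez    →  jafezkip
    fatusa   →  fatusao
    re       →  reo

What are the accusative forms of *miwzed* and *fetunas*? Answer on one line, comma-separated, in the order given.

The suffix is conditioned by the final sound: -kip when the stem ends in a sibilant (*duwevus*, *jafez*); -a when the stem ends in a non-sibilant consonant (*hulod*, *kilotih*); -o when the stem ends in a vowel (*hio*, *tavfu*, *fatusa*, *re*).
*miwzed*: final sound = /d/, a non-sibilant consonant → -a → *miwzeda*.
*fetunas*: final sound = /s/, a sibilant → -kip → *fetunaskip*.

miwzeda, fetunaskip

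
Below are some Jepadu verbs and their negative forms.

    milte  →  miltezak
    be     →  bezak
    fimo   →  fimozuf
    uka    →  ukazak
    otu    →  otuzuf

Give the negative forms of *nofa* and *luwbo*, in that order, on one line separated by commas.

nofazak, luwbozuf

The pattern is rounding harmony: -zuf when the last vowel of the stem is a rounded vowel (*fimo*, *otu*); -zak when the last vowel of the stem is an unrounded vowel (*milte*, *be*, *uka*).
*nofa* — last vowel /a/ (an unrounded vowel) → -zak → *nofazak*.
Since the last vowel of *luwbo* is /o/ (a rounded vowel), it takes -zuf, giving *luwbozuf*.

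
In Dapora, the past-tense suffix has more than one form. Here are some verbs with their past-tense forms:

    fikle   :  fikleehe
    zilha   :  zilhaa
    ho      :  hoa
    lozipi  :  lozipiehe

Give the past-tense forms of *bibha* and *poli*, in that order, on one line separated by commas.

bibhaa, poliehe

The alternation tracks the last vowel of the stem — -ehe when the last vowel of the stem is a front vowel (*fikle*, *lozipi*); -a when the last vowel of the stem is a back vowel (*zilha*, *ho*).
The last vowel of *bibha* is /a/, which is a back vowel, so the suffix is -a, giving *bibhaa*.
*poli*: last vowel = /i/, a front vowel → -ehe → *poliehe*.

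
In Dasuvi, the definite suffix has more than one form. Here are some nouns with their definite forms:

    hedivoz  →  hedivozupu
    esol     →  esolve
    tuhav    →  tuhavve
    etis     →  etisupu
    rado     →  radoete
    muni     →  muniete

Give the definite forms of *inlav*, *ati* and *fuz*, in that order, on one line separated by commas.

inlavve, atiete, fuzupu

The alternation tracks the final sound of the stem — -upu when the stem ends in a sibilant (*hedivoz*, *etis*); -ve when the stem ends in a non-sibilant consonant (*esol*, *tuhav*); -ete when the stem ends in a vowel (*rado*, *muni*).
*inlav*: final sound = /v/, a non-sibilant consonant → -ve → *inlavve*.
Since the final sound of *ati* is /i/ (a vowel), it takes -ete, giving *atiete*.
Since the final sound of *fuz* is /z/ (a sibilant), it takes -upu, giving *fuzupu*.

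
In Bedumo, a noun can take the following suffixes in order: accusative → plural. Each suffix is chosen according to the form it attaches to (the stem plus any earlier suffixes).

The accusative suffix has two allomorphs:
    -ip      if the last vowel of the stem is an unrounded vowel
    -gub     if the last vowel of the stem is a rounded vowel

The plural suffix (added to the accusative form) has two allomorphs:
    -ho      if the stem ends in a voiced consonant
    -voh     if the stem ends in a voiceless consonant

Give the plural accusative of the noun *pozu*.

pozugubho

*pozu* — last vowel /u/ (a rounded vowel) → -gub → *pozugub*.
The accusative form *pozugub* — final consonant /b/ (voiced) → -ho → *pozugubho*.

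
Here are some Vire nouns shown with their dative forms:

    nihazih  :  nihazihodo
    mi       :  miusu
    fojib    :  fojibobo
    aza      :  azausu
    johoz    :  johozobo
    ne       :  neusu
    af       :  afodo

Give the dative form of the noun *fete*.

The alternation tracks the final sound of the stem — -odo when the stem ends in a voiceless consonant (*nihazih*, *af*); -obo when the stem ends in a voiced consonant (*fojib*, *johoz*); -usu when the stem ends in a vowel (*mi*, *aza*, *ne*).
*fete* — final sound /e/ (a vowel) → -usu → *feteusu*.

feteusu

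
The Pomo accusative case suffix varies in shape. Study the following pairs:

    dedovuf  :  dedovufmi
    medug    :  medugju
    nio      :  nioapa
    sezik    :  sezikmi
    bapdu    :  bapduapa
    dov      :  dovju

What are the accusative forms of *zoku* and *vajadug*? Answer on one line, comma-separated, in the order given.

zokuapa, vajadugju

The suffix is conditioned by the final sound: -mi when the stem ends in a voiceless consonant (*dedovuf*, *sezik*); -ju when the stem ends in a voiced consonant (*medug*, *dov*); -apa when the stem ends in a vowel (*nio*, *bapdu*).
Since the final sound of *zoku* is /u/ (a vowel), it takes -apa, giving *zokuapa*.
The final sound of *vajadug* is /g/, which is a voiced consonant, so the suffix is -ju, giving *vajadugju*.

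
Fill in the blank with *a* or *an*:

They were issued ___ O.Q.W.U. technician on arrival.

an

The indefinite article is chosen by the initial *sound* of the following word, not its spelling.
The initialism *O.Q.W.U.* is read letter by letter; the first letter, O, is pronounced /oʊ/, which begins with a vowel sound.
So the article is *an*: They were issued an O.Q.W.U. technician on arrival.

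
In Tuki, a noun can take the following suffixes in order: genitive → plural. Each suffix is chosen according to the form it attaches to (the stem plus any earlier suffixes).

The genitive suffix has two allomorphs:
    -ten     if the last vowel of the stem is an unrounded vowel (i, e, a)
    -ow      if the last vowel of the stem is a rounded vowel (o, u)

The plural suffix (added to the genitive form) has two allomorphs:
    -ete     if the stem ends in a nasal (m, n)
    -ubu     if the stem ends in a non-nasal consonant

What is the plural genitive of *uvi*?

*uvi* — last vowel /i/ (an unrounded vowel) → -ten → *uviten*.
The final consonant of the genitive form *uviten* is /n/, which is a nasal, so the plural suffix is -ete, giving *uvitenete*.

uvitenete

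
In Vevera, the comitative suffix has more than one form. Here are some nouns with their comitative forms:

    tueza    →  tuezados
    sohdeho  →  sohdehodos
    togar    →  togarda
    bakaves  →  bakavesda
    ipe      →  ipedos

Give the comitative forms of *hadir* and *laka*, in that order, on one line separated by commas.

The alternation tracks the final sound of the stem — -da when the stem ends in a consonant (*togar*, *bakaves*); -dos when the stem ends in a vowel (*tueza*, *sohdeho*, *ipe*).
*hadir* — final sound /r/ (a consonant) → -da → *hadirda*.
*laka* — final sound /a/ (a vowel) → -dos → *lakados*.

hadirda, lakados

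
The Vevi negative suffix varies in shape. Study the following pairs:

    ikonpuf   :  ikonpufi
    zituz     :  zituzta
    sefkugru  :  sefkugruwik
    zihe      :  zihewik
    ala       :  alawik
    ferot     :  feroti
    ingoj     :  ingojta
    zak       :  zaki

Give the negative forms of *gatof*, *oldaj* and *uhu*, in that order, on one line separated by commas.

The alternation tracks the final sound of the stem — -i when the stem ends in a voiceless consonant (*ikonpuf*, *ferot*, *zak*); -ta when the stem ends in a voiced consonant (*zituz*, *ingoj*); -wik when the stem ends in a vowel (*sefkugru*, *zihe*, *ala*).
*gatof*: final sound = /f/, a voiceless consonant → -i → *gatofi*.
*oldaj* — final sound /j/ (a voiced consonant) → -ta → *oldajta*.
Since the final sound of *uhu* is /u/ (a vowel), it takes -wik, giving *uhuwik*.

gatofi, oldajta, uhuwik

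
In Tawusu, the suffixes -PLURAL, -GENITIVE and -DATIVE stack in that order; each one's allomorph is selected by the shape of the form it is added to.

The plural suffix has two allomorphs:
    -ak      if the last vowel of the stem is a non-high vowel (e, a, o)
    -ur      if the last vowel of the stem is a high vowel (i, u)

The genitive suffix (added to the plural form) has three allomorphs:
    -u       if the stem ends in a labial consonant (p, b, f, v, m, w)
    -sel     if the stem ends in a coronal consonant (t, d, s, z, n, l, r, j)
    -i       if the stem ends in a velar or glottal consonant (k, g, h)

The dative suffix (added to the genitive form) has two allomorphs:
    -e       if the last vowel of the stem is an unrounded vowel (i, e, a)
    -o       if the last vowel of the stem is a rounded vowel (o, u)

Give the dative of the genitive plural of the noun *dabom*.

The last vowel of *dabom* is /o/, which is a non-high vowel, so the plural suffix is -ak, giving *dabomak*.
The final consonant of the plural form *dabomak* is /k/, which is velar/glottal, so the genitive suffix is -i, giving *dabomaki*.
Since the last vowel of the genitive form *dabomaki* is /i/ (an unrounded vowel), it takes -e, giving *dabomakie*.

dabomakie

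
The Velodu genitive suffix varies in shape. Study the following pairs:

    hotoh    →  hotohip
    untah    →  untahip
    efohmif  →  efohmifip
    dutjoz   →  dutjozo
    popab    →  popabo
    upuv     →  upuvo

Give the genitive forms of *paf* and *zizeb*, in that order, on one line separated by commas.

pafip, zizebo

Looking at the final consonant of each stem: -ip when the stem ends in a voiceless consonant (*hotoh*, *untah*, *efohmif*); -o when the stem ends in a voiced consonant (*dutjoz*, *popab*, *upuv*).
*paf* — final consonant /f/ (voiceless) → -ip → *pafip*.
Since the final consonant of *zizeb* is /b/ (voiced), it takes -o, giving *zizebo*.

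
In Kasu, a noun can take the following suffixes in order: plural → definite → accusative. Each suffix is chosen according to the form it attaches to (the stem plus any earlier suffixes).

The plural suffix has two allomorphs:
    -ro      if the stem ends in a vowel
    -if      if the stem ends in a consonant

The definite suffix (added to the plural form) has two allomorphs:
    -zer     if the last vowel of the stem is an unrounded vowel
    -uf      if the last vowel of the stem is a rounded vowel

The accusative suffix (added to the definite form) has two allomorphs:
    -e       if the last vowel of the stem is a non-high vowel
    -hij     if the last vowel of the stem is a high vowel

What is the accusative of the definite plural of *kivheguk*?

The final sound of *kivheguk* is /k/, which is a consonant, so the plural suffix is -if, giving *kivhegukif*.
The plural form *kivhegukif*: last vowel = /i/, an unrounded vowel → -zer → *kivhegukifzer*.
The last vowel of the definite form *kivhegukifzer* is /e/, which is a non-high vowel, so the accusative suffix is -e, giving *kivhegukifzere*.

kivhegukifzere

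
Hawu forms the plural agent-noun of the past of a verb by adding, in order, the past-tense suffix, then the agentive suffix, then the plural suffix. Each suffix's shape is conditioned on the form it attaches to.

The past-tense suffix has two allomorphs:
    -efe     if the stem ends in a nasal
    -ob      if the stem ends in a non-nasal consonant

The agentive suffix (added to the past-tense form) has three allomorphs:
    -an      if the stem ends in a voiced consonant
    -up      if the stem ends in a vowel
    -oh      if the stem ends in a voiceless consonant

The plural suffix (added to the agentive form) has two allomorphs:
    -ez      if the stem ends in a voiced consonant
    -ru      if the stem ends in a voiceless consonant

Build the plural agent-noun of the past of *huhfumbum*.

Since the final consonant of *huhfumbum* is /m/ (a nasal), it takes -efe, giving *huhfumbumefe*.
The past-tense form *huhfumbumefe*: final sound = /e/, a vowel → -up → *huhfumbumefeup*.
The final consonant of the agentive form *huhfumbumefeup* is /p/, which is voiceless, so the plural suffix is -ru, giving *huhfumbumefeupru*.

huhfumbumefeupru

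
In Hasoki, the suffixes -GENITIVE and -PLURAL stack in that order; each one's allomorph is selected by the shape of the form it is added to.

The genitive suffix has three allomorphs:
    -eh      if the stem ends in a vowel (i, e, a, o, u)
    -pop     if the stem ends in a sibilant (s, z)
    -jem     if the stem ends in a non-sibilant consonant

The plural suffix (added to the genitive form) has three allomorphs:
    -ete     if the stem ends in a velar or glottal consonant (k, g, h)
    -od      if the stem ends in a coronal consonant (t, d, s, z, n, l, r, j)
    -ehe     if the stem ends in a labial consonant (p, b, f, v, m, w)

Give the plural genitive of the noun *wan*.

*wan*: final sound = /n/, a non-sibilant consonant → -jem → *wanjem*.
The genitive form *wanjem*: final consonant = /m/, labial → -ehe → *wanjemehe*.

wanjemehe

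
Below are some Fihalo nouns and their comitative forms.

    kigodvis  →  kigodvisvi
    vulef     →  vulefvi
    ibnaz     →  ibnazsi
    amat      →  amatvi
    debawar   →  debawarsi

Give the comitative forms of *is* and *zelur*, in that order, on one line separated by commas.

isvi, zelursi

The alternation tracks the final consonant of the stem — -vi when the stem ends in a voiceless consonant (*kigodvis*, *vulef*, *amat*); -si when the stem ends in a voiced consonant (*ibnaz*, *debawar*).
*is* — final consonant /s/ (voiceless) → -vi → *isvi*.
The final consonant of *zelur* is /r/, which is voiced, so the suffix is -si, giving *zelursi*.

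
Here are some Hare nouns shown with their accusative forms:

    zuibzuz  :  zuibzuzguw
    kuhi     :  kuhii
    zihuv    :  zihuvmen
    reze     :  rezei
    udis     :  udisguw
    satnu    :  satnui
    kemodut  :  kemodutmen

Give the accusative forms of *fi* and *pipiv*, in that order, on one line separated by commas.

fii, pipivmen

The pattern is sibilance of the final sound: -guw when the stem ends in a sibilant (*zuibzuz*, *udis*); -men when the stem ends in a non-sibilant consonant (*zihuv*, *kemodut*); -i when the stem ends in a vowel (*kuhi*, *reze*, *satnu*).
*fi*: final sound = /i/, a vowel → -i → *fii*.
The final sound of *pipiv* is /v/, which is a non-sibilant consonant, so the suffix is -men, giving *pipivmen*.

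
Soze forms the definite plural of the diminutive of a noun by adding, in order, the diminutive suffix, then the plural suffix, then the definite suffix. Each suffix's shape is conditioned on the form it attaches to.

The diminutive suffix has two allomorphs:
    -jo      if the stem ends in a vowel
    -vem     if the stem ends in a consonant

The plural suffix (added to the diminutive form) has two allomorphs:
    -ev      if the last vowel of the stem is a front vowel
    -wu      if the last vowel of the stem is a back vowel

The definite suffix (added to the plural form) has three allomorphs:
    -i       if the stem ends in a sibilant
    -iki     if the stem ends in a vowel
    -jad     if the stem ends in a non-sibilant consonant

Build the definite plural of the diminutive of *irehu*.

irehujowuiki

Since the final sound of *irehu* is /u/ (a vowel), it takes -jo, giving *irehujo*.
Since the last vowel of the diminutive form *irehujo* is /o/ (a back vowel), it takes -wu, giving *irehujowu*.
The plural form *irehujowu*: final sound = /u/, a vowel → -iki → *irehujowuiki*.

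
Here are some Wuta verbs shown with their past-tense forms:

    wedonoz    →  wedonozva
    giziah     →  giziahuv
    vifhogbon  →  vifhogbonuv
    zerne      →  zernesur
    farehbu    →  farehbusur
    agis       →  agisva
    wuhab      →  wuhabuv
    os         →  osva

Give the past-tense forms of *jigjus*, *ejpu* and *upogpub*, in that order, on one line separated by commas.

jigjusva, ejpusur, upogpubuv

Looking at the final sound of each stem: -va when the stem ends in a sibilant (*wedonoz*, *agis*, *os*); -uv when the stem ends in a non-sibilant consonant (*giziah*, *vifhogbon*, *wuhab*); -sur when the stem ends in a vowel (*zerne*, *farehbu*).
Since the final sound of *jigjus* is /s/ (a sibilant), it takes -va, giving *jigjusva*.
Since the final sound of *ejpu* is /u/ (a vowel), it takes -sur, giving *ejpusur*.
The final sound of *upogpub* is /b/, which is a non-sibilant consonant, so the suffix is -uv, giving *upogpubuv*.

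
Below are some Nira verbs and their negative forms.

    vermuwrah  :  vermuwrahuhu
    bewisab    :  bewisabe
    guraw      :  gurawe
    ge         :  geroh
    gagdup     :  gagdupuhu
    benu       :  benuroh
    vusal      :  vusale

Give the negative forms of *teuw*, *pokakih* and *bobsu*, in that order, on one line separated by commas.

teuwe, pokakihuhu, bobsuroh

The suffix is conditioned by the final sound: -uhu when the stem ends in a voiceless consonant (*vermuwrah*, *gagdup*); -e when the stem ends in a voiced consonant (*bewisab*, *guraw*, *vusal*); -roh when the stem ends in a vowel (*ge*, *benu*).
*teuw*: final sound = /w/, a voiced consonant → -e → *teuwe*.
*pokakih*: final sound = /h/, a voiceless consonant → -uhu → *pokakihuhu*.
*bobsu* — final sound /u/ (a vowel) → -roh → *bobsuroh*.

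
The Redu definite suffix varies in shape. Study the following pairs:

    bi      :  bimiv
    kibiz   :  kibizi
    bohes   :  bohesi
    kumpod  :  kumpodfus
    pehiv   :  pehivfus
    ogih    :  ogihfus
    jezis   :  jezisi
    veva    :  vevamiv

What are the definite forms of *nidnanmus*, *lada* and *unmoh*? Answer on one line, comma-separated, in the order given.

The suffix is conditioned by the final sound: -i when the stem ends in a sibilant (*kibiz*, *bohes*, *jezis*); -fus when the stem ends in a non-sibilant consonant (*kumpod*, *pehiv*, *ogih*); -miv when the stem ends in a vowel (*bi*, *veva*).
The final sound of *nidnanmus* is /s/, which is a sibilant, so the suffix is -i, giving *nidnanmusi*.
*lada* — final sound /a/ (a vowel) → -miv → *ladamiv*.
Since the final sound of *unmoh* is /h/ (a non-sibilant consonant), it takes -fus, giving *unmohfus*.

nidnanmusi, ladamiv, unmohfus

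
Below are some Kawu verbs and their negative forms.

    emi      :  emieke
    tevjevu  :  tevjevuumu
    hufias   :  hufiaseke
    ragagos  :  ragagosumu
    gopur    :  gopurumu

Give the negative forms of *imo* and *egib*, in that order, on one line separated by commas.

imoumu, egibeke

The suffix is conditioned by the last vowel: -umu when the last vowel of the stem is a rounded vowel (*tevjevu*, *ragagos*, *gopur*); -eke when the last vowel of the stem is an unrounded vowel (*emi*, *hufias*).
Since the last vowel of *imo* is /o/ (a rounded vowel), it takes -umu, giving *imoumu*.
Since the last vowel of *egib* is /i/ (an unrounded vowel), it takes -eke, giving *egibeke*.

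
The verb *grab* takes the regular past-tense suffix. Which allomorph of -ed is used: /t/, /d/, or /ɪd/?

/d/

The stem *grab* ends in a voiced sound other than /d/.
The -ed suffix is realized as /ɪd/ after /t, d/; as /t/ after other voiceless consonants; and as /d/ after other voiced sounds.
So -ed on *grab* is pronounced /d/.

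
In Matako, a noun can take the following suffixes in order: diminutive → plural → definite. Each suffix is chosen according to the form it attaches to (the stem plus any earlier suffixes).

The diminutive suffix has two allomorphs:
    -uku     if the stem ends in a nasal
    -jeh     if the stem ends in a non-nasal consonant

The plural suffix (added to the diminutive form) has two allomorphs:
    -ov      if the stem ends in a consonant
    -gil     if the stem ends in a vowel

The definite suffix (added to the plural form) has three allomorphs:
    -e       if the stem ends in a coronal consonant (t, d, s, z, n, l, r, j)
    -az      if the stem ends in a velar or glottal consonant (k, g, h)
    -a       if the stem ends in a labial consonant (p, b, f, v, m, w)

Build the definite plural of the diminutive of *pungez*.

*pungez*: final consonant = /z/, non-nasal → -jeh → *pungezjeh*.
The diminutive form *pungezjeh* — final sound /h/ (a consonant) → -ov → *pungezjehov*.
The plural form *pungezjehov* — final consonant /v/ (labial) → -a → *pungezjehova*.

pungezjehova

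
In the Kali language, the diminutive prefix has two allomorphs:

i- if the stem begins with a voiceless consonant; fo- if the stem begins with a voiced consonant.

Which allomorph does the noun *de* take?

*de* — first consonant /d/ (voiced) → fo-.

fo-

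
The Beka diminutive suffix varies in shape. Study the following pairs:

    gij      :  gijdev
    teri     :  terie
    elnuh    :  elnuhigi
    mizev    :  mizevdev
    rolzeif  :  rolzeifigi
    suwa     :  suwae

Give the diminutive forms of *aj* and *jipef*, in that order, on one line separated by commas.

ajdev, jipefigi

Looking at the final sound of each stem: -igi when the stem ends in a voiceless consonant (*elnuh*, *rolzeif*); -dev when the stem ends in a voiced consonant (*gij*, *mizev*); -e when the stem ends in a vowel (*teri*, *suwa*).
*aj*: final sound = /j/, a voiced consonant → -dev → *ajdev*.
*jipef*: final sound = /f/, a voiceless consonant → -igi → *jipefigi*.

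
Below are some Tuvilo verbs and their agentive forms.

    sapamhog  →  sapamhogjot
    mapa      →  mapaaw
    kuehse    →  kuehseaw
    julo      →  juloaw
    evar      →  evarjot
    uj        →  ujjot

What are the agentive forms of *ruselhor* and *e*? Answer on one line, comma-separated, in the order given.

Looking at the final sound of each stem: -jot when the stem ends in a consonant (*sapamhog*, *evar*, *uj*); -aw when the stem ends in a vowel (*mapa*, *kuehse*, *julo*).
*ruselhor* — final sound /r/ (a consonant) → -jot → *ruselhorjot*.
*e*: final sound = /e/, a vowel → -aw → *eaw*.

ruselhorjot, eaw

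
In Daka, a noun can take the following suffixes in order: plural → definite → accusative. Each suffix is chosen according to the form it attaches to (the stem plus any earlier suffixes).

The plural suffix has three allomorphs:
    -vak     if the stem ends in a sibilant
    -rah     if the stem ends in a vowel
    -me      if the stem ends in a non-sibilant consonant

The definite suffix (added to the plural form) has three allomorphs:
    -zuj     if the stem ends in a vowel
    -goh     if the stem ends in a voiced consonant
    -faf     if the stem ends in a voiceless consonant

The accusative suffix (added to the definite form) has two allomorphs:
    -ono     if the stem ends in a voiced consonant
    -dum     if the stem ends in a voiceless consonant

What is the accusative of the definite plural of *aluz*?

aluzvakfafdum

Since the final sound of *aluz* is /z/ (a sibilant), it takes -vak, giving *aluzvak*.
The plural form *aluzvak* — final sound /k/ (a voiceless consonant) → -faf → *aluzvakfaf*.
Since the final consonant of the definite form *aluzvakfaf* is /f/ (voiceless), it takes -dum, giving *aluzvakfafdum*.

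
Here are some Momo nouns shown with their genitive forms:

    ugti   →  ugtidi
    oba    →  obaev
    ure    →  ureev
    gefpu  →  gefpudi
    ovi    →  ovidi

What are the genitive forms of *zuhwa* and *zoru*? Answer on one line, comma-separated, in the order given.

zuhwaev, zorudi

The pattern is height harmony: -di when the last vowel of the stem is a high vowel (*ugti*, *gefpu*, *ovi*); -ev when the last vowel of the stem is a non-high vowel (*oba*, *ure*).
*zuhwa* — last vowel /a/ (a non-high vowel) → -ev → *zuhwaev*.
Since the last vowel of *zoru* is /u/ (a high vowel), it takes -di, giving *zorudi*.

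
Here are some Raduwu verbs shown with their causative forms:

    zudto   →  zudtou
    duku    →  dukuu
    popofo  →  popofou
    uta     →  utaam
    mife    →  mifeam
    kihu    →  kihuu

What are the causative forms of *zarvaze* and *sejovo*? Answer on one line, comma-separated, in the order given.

zarvazeam, sejovou

The suffix is conditioned by the last vowel: -u when the last vowel of the stem is a rounded vowel (*zudto*, *duku*, *popofo*, *kihu*); -am when the last vowel of the stem is an unrounded vowel (*uta*, *mife*).
*zarvaze* — last vowel /e/ (an unrounded vowel) → -am → *zarvazeam*.
The last vowel of *sejovo* is /o/, which is a rounded vowel, so the suffix is -u, giving *sejovou*.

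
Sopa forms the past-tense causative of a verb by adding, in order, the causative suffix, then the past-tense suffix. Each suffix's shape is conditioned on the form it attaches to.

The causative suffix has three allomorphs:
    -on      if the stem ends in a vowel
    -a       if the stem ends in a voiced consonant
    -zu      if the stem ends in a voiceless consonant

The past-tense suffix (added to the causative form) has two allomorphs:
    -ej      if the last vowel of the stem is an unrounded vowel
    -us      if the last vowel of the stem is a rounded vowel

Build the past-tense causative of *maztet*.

The final sound of *maztet* is /t/, which is a voiceless consonant, so the causative suffix is -zu, giving *maztetzu*.
The causative form *maztetzu*: last vowel = /u/, a rounded vowel → -us → *maztetzuus*.

maztetzuus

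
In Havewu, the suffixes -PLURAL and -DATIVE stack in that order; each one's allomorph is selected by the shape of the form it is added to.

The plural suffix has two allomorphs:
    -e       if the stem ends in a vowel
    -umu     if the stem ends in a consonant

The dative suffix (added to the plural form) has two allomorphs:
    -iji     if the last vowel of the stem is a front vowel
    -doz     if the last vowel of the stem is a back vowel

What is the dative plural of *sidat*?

Since the final sound of *sidat* is /t/ (a consonant), it takes -umu, giving *sidatumu*.
The plural form *sidatumu* — last vowel /u/ (a back vowel) → -doz → *sidatumudoz*.

sidatumudoz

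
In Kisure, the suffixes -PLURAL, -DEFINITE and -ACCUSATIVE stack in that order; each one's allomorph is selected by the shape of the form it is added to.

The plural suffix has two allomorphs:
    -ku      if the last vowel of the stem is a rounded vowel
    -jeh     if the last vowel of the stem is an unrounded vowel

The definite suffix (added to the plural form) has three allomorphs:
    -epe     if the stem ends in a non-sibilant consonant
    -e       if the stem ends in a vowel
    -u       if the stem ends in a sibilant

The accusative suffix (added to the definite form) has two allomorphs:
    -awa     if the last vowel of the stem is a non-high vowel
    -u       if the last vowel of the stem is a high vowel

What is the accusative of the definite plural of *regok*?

regokkueawa

The last vowel of *regok* is /o/, which is a rounded vowel, so the plural suffix is -ku, giving *regokku*.
The final sound of the plural form *regokku* is /u/, which is a vowel, so the definite suffix is -e, giving *regokkue*.
The definite form *regokkue* — last vowel /e/ (a non-high vowel) → -awa → *regokkueawa*.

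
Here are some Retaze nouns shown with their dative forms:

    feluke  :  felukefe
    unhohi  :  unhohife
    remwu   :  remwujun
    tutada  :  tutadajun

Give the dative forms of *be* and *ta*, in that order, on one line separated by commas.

Looking at the last vowel of each stem: -fe when the last vowel of the stem is a front vowel (*feluke*, *unhohi*); -jun when the last vowel of the stem is a back vowel (*remwu*, *tutada*).
*be* — last vowel /e/ (a front vowel) → -fe → *befe*.
*ta*: last vowel = /a/, a back vowel → -jun → *tajun*.

befe, tajun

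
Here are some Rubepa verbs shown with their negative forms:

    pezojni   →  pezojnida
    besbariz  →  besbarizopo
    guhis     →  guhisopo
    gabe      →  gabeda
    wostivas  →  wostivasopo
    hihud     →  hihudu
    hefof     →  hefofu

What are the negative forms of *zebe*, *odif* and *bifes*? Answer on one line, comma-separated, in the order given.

zebeda, odifu, bifesopo

The pattern is sibilance of the final sound: -opo when the stem ends in a sibilant (*besbariz*, *guhis*, *wostivas*); -u when the stem ends in a non-sibilant consonant (*hihud*, *hefof*); -da when the stem ends in a vowel (*pezojni*, *gabe*).
Since the final sound of *zebe* is /e/ (a vowel), it takes -da, giving *zebeda*.
The final sound of *odif* is /f/, which is a non-sibilant consonant, so the suffix is -u, giving *odifu*.
The final sound of *bifes* is /s/, which is a sibilant, so the suffix is -opo, giving *bifesopo*.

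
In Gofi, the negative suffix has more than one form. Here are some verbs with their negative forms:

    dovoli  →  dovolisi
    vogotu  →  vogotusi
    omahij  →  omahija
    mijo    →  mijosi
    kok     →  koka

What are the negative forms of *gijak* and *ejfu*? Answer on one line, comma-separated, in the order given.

The suffix is conditioned by the final sound: -a when the stem ends in a consonant (*omahij*, *kok*); -si when the stem ends in a vowel (*dovoli*, *vogotu*, *mijo*).
Since the final sound of *gijak* is /k/ (a consonant), it takes -a, giving *gijaka*.
*ejfu* — final sound /u/ (a vowel) → -si → *ejfusi*.

gijaka, ejfusi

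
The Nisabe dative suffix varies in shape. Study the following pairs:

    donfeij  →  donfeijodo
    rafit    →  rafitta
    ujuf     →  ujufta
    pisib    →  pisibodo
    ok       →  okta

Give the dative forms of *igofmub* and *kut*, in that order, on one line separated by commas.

The pattern is voicing of the final consonant: -ta when the stem ends in a voiceless consonant (*rafit*, *ujuf*, *ok*); -odo when the stem ends in a voiced consonant (*donfeij*, *pisib*).
*igofmub* — final consonant /b/ (voiced) → -odo → *igofmubodo*.
The final consonant of *kut* is /t/, which is voiceless, so the suffix is -ta, giving *kutta*.

igofmubodo, kutta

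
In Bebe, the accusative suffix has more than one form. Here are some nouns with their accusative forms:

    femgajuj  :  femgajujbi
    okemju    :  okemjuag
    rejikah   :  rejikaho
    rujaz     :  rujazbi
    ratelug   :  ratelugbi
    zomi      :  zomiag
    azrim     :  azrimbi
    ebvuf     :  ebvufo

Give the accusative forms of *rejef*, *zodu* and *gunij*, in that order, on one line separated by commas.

rejefo, zoduag, gunijbi

The suffix is conditioned by the final sound: -o when the stem ends in a voiceless consonant (*rejikah*, *ebvuf*); -bi when the stem ends in a voiced consonant (*femgajuj*, *rujaz*, *ratelug*, *azrim*); -ag when the stem ends in a vowel (*okemju*, *zomi*).
Since the final sound of *rejef* is /f/ (a voiceless consonant), it takes -o, giving *rejefo*.
*zodu* — final sound /u/ (a vowel) → -ag → *zoduag*.
*gunij*: final sound = /j/, a voiced consonant → -bi → *gunijbi*.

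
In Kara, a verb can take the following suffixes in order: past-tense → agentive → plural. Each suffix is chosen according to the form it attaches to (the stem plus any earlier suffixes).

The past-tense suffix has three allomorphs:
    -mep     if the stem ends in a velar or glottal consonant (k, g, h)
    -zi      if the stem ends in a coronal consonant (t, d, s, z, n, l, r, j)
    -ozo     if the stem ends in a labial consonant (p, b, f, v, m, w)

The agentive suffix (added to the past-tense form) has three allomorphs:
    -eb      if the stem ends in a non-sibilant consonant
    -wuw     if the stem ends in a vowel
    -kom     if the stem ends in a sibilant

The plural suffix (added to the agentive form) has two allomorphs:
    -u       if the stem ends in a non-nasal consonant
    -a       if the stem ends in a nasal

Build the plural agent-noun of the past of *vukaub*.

The final consonant of *vukaub* is /b/, which is labial, so the past-tense suffix is -ozo, giving *vukaubozo*.
Since the final sound of the past-tense form *vukaubozo* is /o/ (a vowel), it takes -wuw, giving *vukaubozowuw*.
Since the final consonant of the agentive form *vukaubozowuw* is /w/ (non-nasal), it takes -u, giving *vukaubozowuwu*.

vukaubozowuwu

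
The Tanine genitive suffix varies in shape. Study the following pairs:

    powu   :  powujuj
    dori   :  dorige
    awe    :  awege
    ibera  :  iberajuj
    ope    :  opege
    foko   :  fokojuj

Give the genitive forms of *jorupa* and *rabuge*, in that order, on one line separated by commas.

The alternation tracks the last vowel of the stem — -ge when the last vowel of the stem is a front vowel (*dori*, *awe*, *ope*); -juj when the last vowel of the stem is a back vowel (*powu*, *ibera*, *foko*).
The last vowel of *jorupa* is /a/, which is a back vowel, so the suffix is -juj, giving *jorupajuj*.
*rabuge* — last vowel /e/ (a front vowel) → -ge → *rabugege*.

jorupajuj, rabugege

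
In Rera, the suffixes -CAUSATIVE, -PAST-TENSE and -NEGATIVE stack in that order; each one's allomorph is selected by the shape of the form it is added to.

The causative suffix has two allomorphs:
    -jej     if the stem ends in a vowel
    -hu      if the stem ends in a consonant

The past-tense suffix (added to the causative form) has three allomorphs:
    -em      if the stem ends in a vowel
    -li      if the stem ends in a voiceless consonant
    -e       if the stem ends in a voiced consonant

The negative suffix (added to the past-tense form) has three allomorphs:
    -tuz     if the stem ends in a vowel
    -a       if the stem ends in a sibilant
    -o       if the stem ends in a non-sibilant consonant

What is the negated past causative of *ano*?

Since the final sound of *ano* is /o/ (a vowel), it takes -jej, giving *anojej*.
Since the final sound of the causative form *anojej* is /j/ (a voiced consonant), it takes -e, giving *anojeje*.
The past-tense form *anojeje* — final sound /e/ (a vowel) → -tuz → *anojejetuz*.

anojejetuz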